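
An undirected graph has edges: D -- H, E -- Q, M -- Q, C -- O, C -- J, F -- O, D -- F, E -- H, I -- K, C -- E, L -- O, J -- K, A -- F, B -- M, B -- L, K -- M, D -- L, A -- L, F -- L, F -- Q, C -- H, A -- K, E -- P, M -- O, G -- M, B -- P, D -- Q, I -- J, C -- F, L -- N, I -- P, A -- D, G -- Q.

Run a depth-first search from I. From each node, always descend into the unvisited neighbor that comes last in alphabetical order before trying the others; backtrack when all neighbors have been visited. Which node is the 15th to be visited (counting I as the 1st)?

A

Visit I
I → P
P → E
E → Q
Q → M
M → O
O → L
L → N
L → F
F → D
D → H
H → C
C → J
J → K
K → A
L → B
M → G

Visit order: I, P, E, Q, M, O, L, N, F, D, H, C, J, K, A, B, G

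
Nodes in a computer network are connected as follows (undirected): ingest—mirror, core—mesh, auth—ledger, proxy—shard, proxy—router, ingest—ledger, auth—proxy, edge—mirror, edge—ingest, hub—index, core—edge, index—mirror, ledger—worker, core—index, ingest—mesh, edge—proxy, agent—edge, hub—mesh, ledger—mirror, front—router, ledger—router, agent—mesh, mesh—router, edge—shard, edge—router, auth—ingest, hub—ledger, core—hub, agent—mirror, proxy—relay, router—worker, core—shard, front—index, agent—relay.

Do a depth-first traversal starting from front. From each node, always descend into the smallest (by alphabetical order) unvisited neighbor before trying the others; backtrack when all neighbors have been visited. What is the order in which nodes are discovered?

front, index, core, edge, agent, mesh, hub, ledger, auth, ingest, mirror, proxy, relay, router, worker, shard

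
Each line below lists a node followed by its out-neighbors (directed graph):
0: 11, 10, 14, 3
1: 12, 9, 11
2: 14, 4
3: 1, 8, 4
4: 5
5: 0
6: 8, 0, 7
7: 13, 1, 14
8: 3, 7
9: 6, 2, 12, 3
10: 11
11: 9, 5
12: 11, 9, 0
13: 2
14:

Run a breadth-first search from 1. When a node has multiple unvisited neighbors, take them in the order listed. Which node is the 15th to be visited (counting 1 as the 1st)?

13

Visit 1; enqueue 12, 9, 11 → queue [12, 9, 11]
Visit 12; enqueue 0 → queue [9, 11, 0]
Visit 9; enqueue 6, 2, 3 → queue [11, 0, 6, 2, 3]
Visit 11; enqueue 5 → queue [0, 6, 2, 3, 5]
Visit 0; enqueue 10, 14 → queue [6, 2, 3, 5, 10, 14]
Visit 6; enqueue 8, 7 → queue [2, 3, 5, 10, 14, 8, 7]
Visit 2; enqueue 4 → queue [3, 5, 10, 14, 8, 7, 4]
Visit 3 → queue [5, 10, 14, 8, 7, 4]
Visit 5 → queue [10, 14, 8, 7, 4]
Visit 10 → queue [14, 8, 7, 4]
Visit 14 → queue [8, 7, 4]
Visit 8 → queue [7, 4]
Visit 7; enqueue 13 → queue [4, 13]
Visit 4 → queue [13]
Visit 13 → queue []

Visit order: 1, 12, 9, 11, 0, 6, 2, 3, 5, 10, 14, 8, 7, 4, 13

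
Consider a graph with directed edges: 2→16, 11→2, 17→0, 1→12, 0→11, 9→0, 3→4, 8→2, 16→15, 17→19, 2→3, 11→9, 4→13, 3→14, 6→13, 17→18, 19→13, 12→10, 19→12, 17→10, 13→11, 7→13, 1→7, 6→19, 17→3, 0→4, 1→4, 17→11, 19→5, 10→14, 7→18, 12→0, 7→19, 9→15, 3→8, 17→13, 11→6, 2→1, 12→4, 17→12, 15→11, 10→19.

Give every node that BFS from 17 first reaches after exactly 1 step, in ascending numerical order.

Level 0: 17
Level 1: 0, 3, 10, 11, 12, 13, 18, 19
Level 2: 2, 4, 5, 6, 8, 9, 14
Level 3: 1, 15, 16
Level 4: 7

0, 3, 10, 11, 12, 13, 18, 19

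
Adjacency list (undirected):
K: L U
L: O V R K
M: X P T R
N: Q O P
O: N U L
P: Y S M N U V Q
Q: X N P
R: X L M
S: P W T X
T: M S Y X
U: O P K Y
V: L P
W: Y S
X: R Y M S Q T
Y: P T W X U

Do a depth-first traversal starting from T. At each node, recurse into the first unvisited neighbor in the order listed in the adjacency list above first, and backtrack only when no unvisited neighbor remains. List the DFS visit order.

T M X R L O N Q P Y W S U K V

Visit T
T → M
M → X
X → R
R → L
L → O
O → N
N → Q
Q → P
P → Y
Y → W
W → S
Y → U
U → K
P → V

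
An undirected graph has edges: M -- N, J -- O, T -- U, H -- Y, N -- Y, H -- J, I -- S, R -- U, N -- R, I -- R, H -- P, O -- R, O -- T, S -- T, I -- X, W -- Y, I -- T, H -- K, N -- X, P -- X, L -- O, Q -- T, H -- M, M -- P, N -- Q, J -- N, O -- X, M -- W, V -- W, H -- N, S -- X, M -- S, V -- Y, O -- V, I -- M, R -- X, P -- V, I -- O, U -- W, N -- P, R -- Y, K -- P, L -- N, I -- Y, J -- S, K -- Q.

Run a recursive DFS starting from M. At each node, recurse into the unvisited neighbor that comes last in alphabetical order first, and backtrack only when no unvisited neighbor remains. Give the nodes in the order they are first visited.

M → W → Y → V → P → X → S → T → U → R → O → L → N → Q → K → H → J → I

Visit M
M → W
W → Y
Y → V
V → P
P → X
X → S
S → T
T → U
U → R
R → O
O → L
L → N
N → Q
Q → K
K → H
H → J
O → I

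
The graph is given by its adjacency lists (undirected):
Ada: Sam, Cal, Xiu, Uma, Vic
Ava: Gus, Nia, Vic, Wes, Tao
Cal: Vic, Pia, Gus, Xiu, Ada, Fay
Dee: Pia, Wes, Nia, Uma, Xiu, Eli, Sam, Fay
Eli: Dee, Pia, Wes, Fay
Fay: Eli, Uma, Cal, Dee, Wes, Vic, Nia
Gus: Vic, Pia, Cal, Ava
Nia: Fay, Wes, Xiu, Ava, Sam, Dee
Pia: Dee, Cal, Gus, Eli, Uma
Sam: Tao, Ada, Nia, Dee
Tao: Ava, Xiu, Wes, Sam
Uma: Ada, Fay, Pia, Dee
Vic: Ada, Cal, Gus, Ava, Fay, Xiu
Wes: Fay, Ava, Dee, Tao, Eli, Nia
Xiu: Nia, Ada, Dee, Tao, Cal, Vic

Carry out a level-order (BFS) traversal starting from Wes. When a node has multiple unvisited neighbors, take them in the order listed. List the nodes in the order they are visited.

Wes → Fay → Ava → Dee → Tao → Eli → Nia → Uma → Cal → Vic → Gus → Pia → Xiu → Sam → Ada

Visit Wes; enqueue Fay, Ava, Dee, Tao, Eli, Nia → queue [Fay, Ava, Dee, Tao, Eli, Nia]
Visit Fay; enqueue Uma, Cal, Vic → queue [Ava, Dee, Tao, Eli, Nia, Uma, Cal, Vic]
Visit Ava; enqueue Gus → queue [Dee, Tao, Eli, Nia, Uma, Cal, Vic, Gus]
Visit Dee; enqueue Pia, Xiu, Sam → queue [Tao, Eli, Nia, Uma, Cal, Vic, Gus, Pia, Xiu, Sam]
Visit Tao → queue [Eli, Nia, Uma, Cal, Vic, Gus, Pia, Xiu, Sam]
Visit Eli → queue [Nia, Uma, Cal, Vic, Gus, Pia, Xiu, Sam]
Visit Nia → queue [Uma, Cal, Vic, Gus, Pia, Xiu, Sam]
Visit Uma; enqueue Ada → queue [Cal, Vic, Gus, Pia, Xiu, Sam, Ada]
Visit Cal → queue [Vic, Gus, Pia, Xiu, Sam, Ada]
Visit Vic → queue [Gus, Pia, Xiu, Sam, Ada]
Visit Gus → queue [Pia, Xiu, Sam, Ada]
Visit Pia → queue [Xiu, Sam, Ada]
Visit Xiu → queue [Sam, Ada]
Visit Sam → queue [Ada]
Visit Ada → queue []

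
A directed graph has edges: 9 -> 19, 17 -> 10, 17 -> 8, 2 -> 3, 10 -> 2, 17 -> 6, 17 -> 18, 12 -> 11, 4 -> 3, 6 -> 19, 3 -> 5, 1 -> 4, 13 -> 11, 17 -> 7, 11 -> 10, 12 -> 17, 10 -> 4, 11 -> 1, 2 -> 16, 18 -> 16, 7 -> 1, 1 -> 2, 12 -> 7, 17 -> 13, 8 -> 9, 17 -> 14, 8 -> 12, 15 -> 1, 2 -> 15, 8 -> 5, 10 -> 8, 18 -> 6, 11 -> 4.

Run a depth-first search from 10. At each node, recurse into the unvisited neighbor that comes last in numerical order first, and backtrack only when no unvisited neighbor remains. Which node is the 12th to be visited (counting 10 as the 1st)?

Visit 10
10 → 8
8 → 12
12 → 17
17 → 18
18 → 16
18 → 6
6 → 19
17 → 14
17 → 13
13 → 11
11 → 4
4 → 3
3 → 5
11 → 1
1 → 2
2 → 15
17 → 7
8 → 9

Visit order: 10, 8, 12, 17, 18, 16, 6, 19, 14, 13, 11, 4, 3, 5, 1, 2, 15, 7, 9

4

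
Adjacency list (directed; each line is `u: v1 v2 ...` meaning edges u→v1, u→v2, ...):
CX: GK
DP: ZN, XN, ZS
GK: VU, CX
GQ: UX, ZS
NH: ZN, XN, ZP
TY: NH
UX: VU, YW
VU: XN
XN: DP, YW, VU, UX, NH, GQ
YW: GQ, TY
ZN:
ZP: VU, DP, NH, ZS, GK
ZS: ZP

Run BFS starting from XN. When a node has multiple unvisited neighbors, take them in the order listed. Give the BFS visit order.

Visit XN; enqueue DP, YW, VU, UX, NH, GQ → queue [DP, YW, VU, UX, NH, GQ]
Visit DP; enqueue ZN, ZS → queue [YW, VU, UX, NH, GQ, ZN, ZS]
Visit YW; enqueue TY → queue [VU, UX, NH, GQ, ZN, ZS, TY]
Visit VU → queue [UX, NH, GQ, ZN, ZS, TY]
Visit UX → queue [NH, GQ, ZN, ZS, TY]
Visit NH; enqueue ZP → queue [GQ, ZN, ZS, TY, ZP]
Visit GQ → queue [ZN, ZS, TY, ZP]
Visit ZN → queue [ZS, TY, ZP]
Visit ZS → queue [TY, ZP]
Visit TY → queue [ZP]
Visit ZP; enqueue GK → queue [GK]
Visit GK; enqueue CX → queue [CX]
Visit CX → queue []

XN → DP → YW → VU → UX → NH → GQ → ZN → ZS → TY → ZP → GK → CX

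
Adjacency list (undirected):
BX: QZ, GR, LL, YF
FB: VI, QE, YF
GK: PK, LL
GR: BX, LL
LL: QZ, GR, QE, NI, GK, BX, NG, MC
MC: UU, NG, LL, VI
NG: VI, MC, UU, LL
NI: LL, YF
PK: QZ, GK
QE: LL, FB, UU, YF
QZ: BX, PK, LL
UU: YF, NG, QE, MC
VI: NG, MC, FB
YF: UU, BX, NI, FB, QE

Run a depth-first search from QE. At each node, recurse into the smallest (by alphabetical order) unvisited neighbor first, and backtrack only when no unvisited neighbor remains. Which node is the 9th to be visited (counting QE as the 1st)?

PK

Visit QE
QE → FB
FB → VI
VI → MC
MC → LL
LL → BX
BX → GR
BX → QZ
QZ → PK
PK → GK
BX → YF
YF → NI
YF → UU
UU → NG

Visit order: QE, FB, VI, MC, LL, BX, GR, QZ, PK, GK, YF, NI, UU, NG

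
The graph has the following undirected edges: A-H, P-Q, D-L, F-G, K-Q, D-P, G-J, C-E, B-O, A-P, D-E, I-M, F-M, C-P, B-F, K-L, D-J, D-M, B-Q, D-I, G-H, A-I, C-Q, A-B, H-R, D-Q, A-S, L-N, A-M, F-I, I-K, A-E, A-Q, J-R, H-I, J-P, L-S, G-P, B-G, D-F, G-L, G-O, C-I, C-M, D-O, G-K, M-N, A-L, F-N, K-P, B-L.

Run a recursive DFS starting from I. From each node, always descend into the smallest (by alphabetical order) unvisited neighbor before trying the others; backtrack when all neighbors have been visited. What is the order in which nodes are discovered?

Visit I
I → A
A → B
B → F
F → D
D → E
E → C
C → M
M → N
N → L
L → G
G → H
H → R
R → J
J → P
P → K
K → Q
G → O
L → S

I → A → B → F → D → E → C → M → N → L → G → H → R → J → P → K → Q → O → S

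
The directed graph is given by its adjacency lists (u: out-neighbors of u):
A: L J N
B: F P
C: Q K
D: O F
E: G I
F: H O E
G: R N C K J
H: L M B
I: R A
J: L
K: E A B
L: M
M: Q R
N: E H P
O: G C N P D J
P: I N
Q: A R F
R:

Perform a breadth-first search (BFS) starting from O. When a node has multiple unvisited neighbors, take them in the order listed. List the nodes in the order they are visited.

O → G → C → N → P → D → J → R → K → Q → E → H → I → F → L → A → B → M

Visit O; enqueue G, C, N, P, D, J → queue [G, C, N, P, D, J]
Visit G; enqueue R, K → queue [C, N, P, D, J, R, K]
Visit C; enqueue Q → queue [N, P, D, J, R, K, Q]
Visit N; enqueue E, H → queue [P, D, J, R, K, Q, E, H]
Visit P; enqueue I → queue [D, J, R, K, Q, E, H, I]
Visit D; enqueue F → queue [J, R, K, Q, E, H, I, F]
Visit J; enqueue L → queue [R, K, Q, E, H, I, F, L]
Visit R → queue [K, Q, E, H, I, F, L]
Visit K; enqueue A, B → queue [Q, E, H, I, F, L, A, B]
Visit Q → queue [E, H, I, F, L, A, B]
Visit E → queue [H, I, F, L, A, B]
Visit H; enqueue M → queue [I, F, L, A, B, M]
Visit I → queue [F, L, A, B, M]
Visit F → queue [L, A, B, M]
Visit L → queue [A, B, M]
Visit A → queue [B, M]
Visit B → queue [M]
Visit M → queue []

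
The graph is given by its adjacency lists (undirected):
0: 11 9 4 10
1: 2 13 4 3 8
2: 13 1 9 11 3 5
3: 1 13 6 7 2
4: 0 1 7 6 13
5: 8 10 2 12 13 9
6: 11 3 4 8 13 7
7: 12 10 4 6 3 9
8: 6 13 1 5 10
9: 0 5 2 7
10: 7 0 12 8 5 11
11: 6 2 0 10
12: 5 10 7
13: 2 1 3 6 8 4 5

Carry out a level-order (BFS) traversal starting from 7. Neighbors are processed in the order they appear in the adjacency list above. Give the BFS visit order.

Visit 7; enqueue 12, 10, 4, 6, 3, 9 → queue [12, 10, 4, 6, 3, 9]
Visit 12; enqueue 5 → queue [10, 4, 6, 3, 9, 5]
Visit 10; enqueue 0, 8, 11 → queue [4, 6, 3, 9, 5, 0, 8, 11]
Visit 4; enqueue 1, 13 → queue [6, 3, 9, 5, 0, 8, 11, 1, 13]
Visit 6 → queue [3, 9, 5, 0, 8, 11, 1, 13]
Visit 3; enqueue 2 → queue [9, 5, 0, 8, 11, 1, 13, 2]
Visit 9 → queue [5, 0, 8, 11, 1, 13, 2]
Visit 5 → queue [0, 8, 11, 1, 13, 2]
Visit 0 → queue [8, 11, 1, 13, 2]
Visit 8 → queue [11, 1, 13, 2]
Visit 11 → queue [1, 13, 2]
Visit 1 → queue [13, 2]
Visit 13 → queue [2]
Visit 2 → queue []

7 12 10 4 6 3 9 5 0 8 11 1 13 2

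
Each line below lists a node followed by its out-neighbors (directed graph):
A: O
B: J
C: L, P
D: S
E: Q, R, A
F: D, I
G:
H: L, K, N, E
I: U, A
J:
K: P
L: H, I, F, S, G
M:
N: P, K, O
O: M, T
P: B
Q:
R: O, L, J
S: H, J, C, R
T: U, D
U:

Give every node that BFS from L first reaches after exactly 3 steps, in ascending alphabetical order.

O, P, Q

Level 0: L
Level 1: F, G, H, I, S
Level 2: A, C, D, E, J, K, N, R, U
Level 3: O, P, Q
Level 4: B, M, T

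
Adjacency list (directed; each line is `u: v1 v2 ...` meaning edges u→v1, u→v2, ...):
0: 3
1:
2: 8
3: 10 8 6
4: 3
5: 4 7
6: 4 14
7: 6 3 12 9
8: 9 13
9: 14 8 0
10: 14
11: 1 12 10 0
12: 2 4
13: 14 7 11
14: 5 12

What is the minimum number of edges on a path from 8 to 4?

4

Level 0: 8
Level 1: 9, 13
Level 2: 0, 7, 11, 14
Level 3: 1, 3, 5, 6, 10, 12
Level 4: 2, 4
4 first appears at level 4.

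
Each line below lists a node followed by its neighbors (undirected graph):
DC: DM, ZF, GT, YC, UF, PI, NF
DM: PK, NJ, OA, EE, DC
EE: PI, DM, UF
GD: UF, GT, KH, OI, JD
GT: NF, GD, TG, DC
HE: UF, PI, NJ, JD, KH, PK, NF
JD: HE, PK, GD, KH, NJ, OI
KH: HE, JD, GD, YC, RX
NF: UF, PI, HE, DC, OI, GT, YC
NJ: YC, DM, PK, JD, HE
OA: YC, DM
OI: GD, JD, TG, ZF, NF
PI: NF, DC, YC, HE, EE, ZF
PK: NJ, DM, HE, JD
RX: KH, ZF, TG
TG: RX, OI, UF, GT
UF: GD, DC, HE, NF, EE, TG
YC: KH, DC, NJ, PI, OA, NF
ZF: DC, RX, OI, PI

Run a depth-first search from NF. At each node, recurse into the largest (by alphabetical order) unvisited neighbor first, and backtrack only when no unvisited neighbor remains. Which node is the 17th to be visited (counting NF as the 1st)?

Visit NF
NF → YC
YC → PI
PI → ZF
ZF → RX
RX → TG
TG → UF
UF → HE
HE → PK
PK → NJ
NJ → JD
JD → OI
OI → GD
GD → KH
GD → GT
GT → DC
DC → DM
DM → OA
DM → EE

Visit order: NF, YC, PI, ZF, RX, TG, UF, HE, PK, NJ, JD, OI, GD, KH, GT, DC, DM, OA, EE

DM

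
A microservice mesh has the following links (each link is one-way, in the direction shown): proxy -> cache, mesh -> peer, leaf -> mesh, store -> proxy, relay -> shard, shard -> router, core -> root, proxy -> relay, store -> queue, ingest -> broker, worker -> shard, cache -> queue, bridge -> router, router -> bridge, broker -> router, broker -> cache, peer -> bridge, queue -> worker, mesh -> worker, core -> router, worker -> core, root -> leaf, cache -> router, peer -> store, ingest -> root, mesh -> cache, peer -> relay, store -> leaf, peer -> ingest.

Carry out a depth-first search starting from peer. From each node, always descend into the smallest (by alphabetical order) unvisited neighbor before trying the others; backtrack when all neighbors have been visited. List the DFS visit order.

peer → bridge → router → ingest → broker → cache → queue → worker → core → root → leaf → mesh → shard → relay → store → proxy

Visit peer
peer → bridge
bridge → router
peer → ingest
ingest → broker
broker → cache
cache → queue
queue → worker
worker → core
core → root
root → leaf
leaf → mesh
worker → shard
peer → relay
peer → store
store → proxy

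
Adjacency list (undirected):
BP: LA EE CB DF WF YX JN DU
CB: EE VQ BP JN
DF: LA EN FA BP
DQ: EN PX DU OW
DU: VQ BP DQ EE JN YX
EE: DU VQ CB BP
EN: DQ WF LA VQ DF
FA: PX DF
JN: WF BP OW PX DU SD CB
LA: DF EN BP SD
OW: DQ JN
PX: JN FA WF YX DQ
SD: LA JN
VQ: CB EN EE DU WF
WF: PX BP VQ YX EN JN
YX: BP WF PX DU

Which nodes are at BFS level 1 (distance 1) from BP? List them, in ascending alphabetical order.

CB, DF, DU, EE, JN, LA, WF, YX

Level 0: BP
Level 1: CB, DF, DU, EE, JN, LA, WF, YX
Level 2: DQ, EN, FA, OW, PX, SD, VQ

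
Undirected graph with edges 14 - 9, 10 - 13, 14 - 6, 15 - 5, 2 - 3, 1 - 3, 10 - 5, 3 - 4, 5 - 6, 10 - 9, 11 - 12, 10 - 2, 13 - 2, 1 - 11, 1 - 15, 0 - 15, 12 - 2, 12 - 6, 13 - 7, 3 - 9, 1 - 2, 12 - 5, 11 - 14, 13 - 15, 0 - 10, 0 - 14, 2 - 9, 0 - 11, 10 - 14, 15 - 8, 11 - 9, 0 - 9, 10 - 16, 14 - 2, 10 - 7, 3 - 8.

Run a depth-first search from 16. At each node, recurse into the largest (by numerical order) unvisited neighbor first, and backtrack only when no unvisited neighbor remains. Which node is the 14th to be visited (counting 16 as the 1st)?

Visit 16
16 → 10
10 → 14
14 → 11
11 → 12
12 → 6
6 → 5
5 → 15
15 → 13
13 → 7
13 → 2
2 → 9
9 → 3
3 → 8
3 → 4
3 → 1
9 → 0

Visit order: 16, 10, 14, 11, 12, 6, 5, 15, 13, 7, 2, 9, 3, 8, 4, 1, 0

8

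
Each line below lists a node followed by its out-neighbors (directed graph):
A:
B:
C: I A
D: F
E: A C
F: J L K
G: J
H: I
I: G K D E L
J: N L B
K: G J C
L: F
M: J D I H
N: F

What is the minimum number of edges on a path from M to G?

Level 0: M
Level 1: D, H, I, J
Level 2: B, E, F, G, K, L, N
Level 3: A, C
G first appears at level 2.

2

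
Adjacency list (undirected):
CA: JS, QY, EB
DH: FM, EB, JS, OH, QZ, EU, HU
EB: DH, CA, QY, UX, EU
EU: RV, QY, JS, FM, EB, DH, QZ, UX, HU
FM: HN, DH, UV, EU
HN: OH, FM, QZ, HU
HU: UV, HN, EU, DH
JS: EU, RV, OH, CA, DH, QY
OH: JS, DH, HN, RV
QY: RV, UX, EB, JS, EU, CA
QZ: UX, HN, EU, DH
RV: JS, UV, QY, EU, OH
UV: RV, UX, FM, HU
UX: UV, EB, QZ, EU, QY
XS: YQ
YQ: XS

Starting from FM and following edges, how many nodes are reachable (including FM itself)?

BFS from FM visits: FM, HN, DH, UV, EU, OH, QZ, HU, EB, JS, RV, UX, QY, CA
Reachable nodes: 14 of 16 total.

14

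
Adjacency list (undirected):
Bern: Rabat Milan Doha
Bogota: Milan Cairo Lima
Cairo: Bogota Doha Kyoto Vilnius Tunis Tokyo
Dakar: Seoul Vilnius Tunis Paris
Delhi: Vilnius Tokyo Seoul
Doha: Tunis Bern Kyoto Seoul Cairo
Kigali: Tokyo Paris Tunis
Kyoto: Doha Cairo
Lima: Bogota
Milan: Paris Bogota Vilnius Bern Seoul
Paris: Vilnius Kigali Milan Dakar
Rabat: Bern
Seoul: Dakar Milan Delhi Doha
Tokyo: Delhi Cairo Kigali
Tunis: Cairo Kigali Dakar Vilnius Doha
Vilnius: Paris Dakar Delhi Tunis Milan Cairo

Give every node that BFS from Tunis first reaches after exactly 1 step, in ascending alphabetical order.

Cairo, Dakar, Doha, Kigali, Vilnius

Level 0: Tunis
Level 1: Cairo, Dakar, Doha, Kigali, Vilnius
Level 2: Bern, Bogota, Delhi, Kyoto, Milan, Paris, Seoul, Tokyo
Level 3: Lima, Rabat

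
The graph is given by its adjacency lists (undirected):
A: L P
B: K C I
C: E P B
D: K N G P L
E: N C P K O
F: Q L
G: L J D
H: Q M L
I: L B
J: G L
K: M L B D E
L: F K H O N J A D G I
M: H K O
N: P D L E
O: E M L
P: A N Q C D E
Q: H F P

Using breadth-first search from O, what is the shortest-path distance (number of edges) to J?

2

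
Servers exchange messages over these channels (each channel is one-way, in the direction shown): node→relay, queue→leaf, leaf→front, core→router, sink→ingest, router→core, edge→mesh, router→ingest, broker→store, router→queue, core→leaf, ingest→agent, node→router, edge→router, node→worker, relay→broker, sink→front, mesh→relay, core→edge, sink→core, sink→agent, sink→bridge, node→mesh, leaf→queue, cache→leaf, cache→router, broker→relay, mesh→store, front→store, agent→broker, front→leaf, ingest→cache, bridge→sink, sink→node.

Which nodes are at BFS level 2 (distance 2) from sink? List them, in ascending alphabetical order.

broker, cache, edge, leaf, mesh, relay, router, store, worker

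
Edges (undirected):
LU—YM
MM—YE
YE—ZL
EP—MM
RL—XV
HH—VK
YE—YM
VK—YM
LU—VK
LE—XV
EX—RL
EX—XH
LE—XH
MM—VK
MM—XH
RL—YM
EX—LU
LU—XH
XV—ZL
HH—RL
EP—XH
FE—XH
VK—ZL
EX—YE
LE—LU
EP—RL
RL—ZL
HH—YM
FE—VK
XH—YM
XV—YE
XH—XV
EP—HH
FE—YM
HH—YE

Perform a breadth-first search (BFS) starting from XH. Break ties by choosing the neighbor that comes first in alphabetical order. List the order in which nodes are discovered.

Visit XH; enqueue EP, EX, FE, LE, LU, MM, XV, YM → queue [EP, EX, FE, LE, LU, MM, XV, YM]
Visit EP; enqueue HH, RL → queue [EX, FE, LE, LU, MM, XV, YM, HH, RL]
Visit EX; enqueue YE → queue [FE, LE, LU, MM, XV, YM, HH, RL, YE]
Visit FE; enqueue VK → queue [LE, LU, MM, XV, YM, HH, RL, YE, VK]
Visit LE → queue [LU, MM, XV, YM, HH, RL, YE, VK]
Visit LU → queue [MM, XV, YM, HH, RL, YE, VK]
Visit MM → queue [XV, YM, HH, RL, YE, VK]
Visit XV; enqueue ZL → queue [YM, HH, RL, YE, VK, ZL]
Visit YM → queue [HH, RL, YE, VK, ZL]
Visit HH → queue [RL, YE, VK, ZL]
Visit RL → queue [YE, VK, ZL]
Visit YE → queue [VK, ZL]
Visit VK → queue [ZL]
Visit ZL → queue []

XH EP EX FE LE LU MM XV YM HH RL YE VK ZL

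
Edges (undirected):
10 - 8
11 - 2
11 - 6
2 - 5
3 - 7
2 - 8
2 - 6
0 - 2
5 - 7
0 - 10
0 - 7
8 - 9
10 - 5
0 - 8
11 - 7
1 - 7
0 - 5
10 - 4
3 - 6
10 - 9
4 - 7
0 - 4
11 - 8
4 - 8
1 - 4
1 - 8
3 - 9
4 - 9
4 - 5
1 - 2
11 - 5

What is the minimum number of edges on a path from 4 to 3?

2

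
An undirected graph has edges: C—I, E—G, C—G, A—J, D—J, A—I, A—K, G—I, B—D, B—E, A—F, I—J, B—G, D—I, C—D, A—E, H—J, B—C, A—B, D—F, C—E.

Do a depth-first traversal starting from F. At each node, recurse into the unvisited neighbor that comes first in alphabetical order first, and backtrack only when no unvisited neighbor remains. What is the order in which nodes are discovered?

F, A, B, C, D, I, G, E, J, H, K

Visit F
F → A
A → B
B → C
C → D
D → I
I → G
G → E
I → J
J → H
A → K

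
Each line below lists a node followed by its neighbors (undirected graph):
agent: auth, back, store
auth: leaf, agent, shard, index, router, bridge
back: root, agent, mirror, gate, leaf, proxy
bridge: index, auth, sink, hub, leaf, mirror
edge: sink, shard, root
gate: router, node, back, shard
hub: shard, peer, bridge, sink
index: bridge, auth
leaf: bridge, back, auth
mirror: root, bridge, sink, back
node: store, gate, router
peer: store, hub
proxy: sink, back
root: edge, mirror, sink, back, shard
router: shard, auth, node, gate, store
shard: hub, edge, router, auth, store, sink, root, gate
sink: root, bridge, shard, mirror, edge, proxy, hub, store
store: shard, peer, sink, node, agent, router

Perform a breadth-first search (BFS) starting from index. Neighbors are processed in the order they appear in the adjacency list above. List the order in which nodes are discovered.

index → bridge → auth → sink → hub → leaf → mirror → agent → shard → router → root → edge → proxy → store → peer → back → gate → node

Visit index; enqueue bridge, auth → queue [bridge, auth]
Visit bridge; enqueue sink, hub, leaf, mirror → queue [auth, sink, hub, leaf, mirror]
Visit auth; enqueue agent, shard, router → queue [sink, hub, leaf, mirror, agent, shard, router]
Visit sink; enqueue root, edge, proxy, store → queue [hub, leaf, mirror, agent, shard, router, root, edge, proxy, store]
Visit hub; enqueue peer → queue [leaf, mirror, agent, shard, router, root, edge, proxy, store, peer]
Visit leaf; enqueue back → queue [mirror, agent, shard, router, root, edge, proxy, store, peer, back]
Visit mirror → queue [agent, shard, router, root, edge, proxy, store, peer, back]
Visit agent → queue [shard, router, root, edge, proxy, store, peer, back]
Visit shard; enqueue gate → queue [router, root, edge, proxy, store, peer, back, gate]
Visit router; enqueue node → queue [root, edge, proxy, store, peer, back, gate, node]
Visit root → queue [edge, proxy, store, peer, back, gate, node]
Visit edge → queue [proxy, store, peer, back, gate, node]
Visit proxy → queue [store, peer, back, gate, node]
Visit store → queue [peer, back, gate, node]
Visit peer → queue [back, gate, node]
Visit back → queue [gate, node]
Visit gate → queue [node]
Visit node → queue []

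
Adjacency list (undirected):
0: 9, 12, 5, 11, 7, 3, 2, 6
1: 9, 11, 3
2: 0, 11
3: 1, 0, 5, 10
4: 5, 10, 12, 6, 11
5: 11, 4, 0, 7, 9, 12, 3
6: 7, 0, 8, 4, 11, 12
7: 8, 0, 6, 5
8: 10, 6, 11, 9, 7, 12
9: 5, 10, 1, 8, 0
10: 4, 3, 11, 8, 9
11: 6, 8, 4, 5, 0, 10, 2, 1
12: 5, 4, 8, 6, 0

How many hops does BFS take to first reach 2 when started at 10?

2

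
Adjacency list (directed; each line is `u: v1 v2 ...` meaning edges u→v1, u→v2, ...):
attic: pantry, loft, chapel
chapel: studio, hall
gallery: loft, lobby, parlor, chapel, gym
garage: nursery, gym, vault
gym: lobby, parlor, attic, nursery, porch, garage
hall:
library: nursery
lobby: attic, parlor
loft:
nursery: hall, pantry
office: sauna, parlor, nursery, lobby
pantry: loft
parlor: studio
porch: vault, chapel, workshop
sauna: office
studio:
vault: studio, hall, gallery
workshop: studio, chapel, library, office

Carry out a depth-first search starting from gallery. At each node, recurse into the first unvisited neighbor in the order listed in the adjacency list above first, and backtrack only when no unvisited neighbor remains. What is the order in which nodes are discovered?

Visit gallery
gallery → loft
gallery → lobby
lobby → attic
attic → pantry
attic → chapel
chapel → studio
chapel → hall
lobby → parlor
gallery → gym
gym → nursery
gym → porch
porch → vault
porch → workshop
workshop → library
workshop → office
office → sauna
gym → garage

gallery, loft, lobby, attic, pantry, chapel, studio, hall, parlor, gym, nursery, porch, vault, workshop, library, office, sauna, garage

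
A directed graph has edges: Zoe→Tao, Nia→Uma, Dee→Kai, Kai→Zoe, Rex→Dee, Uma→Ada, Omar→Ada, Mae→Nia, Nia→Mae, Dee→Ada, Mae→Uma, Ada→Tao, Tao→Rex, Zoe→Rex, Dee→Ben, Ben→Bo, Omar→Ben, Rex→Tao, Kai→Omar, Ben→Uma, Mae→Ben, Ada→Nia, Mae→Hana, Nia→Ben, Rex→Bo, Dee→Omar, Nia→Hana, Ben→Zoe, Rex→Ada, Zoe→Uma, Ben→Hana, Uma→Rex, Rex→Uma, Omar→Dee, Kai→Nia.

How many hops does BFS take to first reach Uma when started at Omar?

Level 0: Omar
Level 1: Ada, Ben, Dee
Level 2: Bo, Hana, Kai, Nia, Tao, Uma, Zoe
Level 3: Mae, Rex
Uma first appears at level 2.

2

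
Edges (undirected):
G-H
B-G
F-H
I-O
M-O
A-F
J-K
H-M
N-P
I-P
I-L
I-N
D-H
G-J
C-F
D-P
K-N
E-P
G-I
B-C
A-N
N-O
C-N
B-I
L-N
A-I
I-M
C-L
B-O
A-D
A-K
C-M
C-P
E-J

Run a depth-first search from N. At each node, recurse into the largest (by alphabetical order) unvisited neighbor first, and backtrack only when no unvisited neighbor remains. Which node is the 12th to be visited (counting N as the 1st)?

C

Visit N
N → P
P → I
I → O
O → M
M → H
H → G
G → J
J → K
K → A
A → F
F → C
C → L
C → B
A → D
J → E

Visit order: N, P, I, O, M, H, G, J, K, A, F, C, L, B, D, E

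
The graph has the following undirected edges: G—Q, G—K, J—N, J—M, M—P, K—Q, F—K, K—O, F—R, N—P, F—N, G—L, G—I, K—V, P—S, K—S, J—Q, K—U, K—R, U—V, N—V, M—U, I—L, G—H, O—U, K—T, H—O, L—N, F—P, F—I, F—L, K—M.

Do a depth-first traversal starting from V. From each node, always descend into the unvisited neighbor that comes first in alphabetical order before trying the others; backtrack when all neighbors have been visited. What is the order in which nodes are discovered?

Visit V
V → K
K → F
F → I
I → G
G → H
H → O
O → U
U → M
M → J
J → N
N → L
N → P
P → S
J → Q
F → R
K → T

V -> K -> F -> I -> G -> H -> O -> U -> M -> J -> N -> L -> P -> S -> Q -> R -> T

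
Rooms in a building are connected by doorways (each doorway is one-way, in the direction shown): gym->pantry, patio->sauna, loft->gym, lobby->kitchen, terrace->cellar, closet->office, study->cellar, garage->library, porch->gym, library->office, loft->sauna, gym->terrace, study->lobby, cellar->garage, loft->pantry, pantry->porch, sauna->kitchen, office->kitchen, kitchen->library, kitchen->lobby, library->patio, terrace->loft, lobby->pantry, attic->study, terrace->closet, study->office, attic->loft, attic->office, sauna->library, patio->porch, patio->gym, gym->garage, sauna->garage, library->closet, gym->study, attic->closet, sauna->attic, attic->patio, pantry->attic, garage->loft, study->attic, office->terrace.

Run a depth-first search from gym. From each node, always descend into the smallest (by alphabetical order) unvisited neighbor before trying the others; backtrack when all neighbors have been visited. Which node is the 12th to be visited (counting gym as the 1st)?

patio

Visit gym
gym → garage
garage → library
library → closet
closet → office
office → kitchen
kitchen → lobby
lobby → pantry
pantry → attic
attic → loft
loft → sauna
attic → patio
patio → porch
attic → study
study → cellar
office → terrace

Visit order: gym, garage, library, closet, office, kitchen, lobby, pantry, attic, loft, sauna, patio, porch, study, cellar, terrace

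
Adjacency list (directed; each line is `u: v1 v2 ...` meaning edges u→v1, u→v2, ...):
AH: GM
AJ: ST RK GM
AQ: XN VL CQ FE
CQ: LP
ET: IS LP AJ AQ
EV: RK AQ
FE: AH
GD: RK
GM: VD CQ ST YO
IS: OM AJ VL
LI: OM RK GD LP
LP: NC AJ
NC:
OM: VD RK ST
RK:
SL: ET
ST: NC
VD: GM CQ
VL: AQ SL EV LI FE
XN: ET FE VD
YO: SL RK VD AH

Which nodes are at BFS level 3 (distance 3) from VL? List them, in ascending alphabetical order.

Level 0: VL
Level 1: AQ, EV, FE, LI, SL
Level 2: AH, CQ, ET, GD, LP, OM, RK, XN
Level 3: AJ, GM, IS, NC, ST, VD
Level 4: YO

AJ, GM, IS, NC, ST, VD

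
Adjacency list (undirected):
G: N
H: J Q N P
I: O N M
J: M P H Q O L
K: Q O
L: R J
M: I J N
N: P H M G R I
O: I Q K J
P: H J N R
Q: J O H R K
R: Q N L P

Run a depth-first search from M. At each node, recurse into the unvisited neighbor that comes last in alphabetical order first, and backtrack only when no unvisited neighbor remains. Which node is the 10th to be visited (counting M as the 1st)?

L

Visit M
M → N
N → R
R → Q
Q → O
O → K
O → J
J → P
P → H
J → L
O → I
N → G

Visit order: M, N, R, Q, O, K, J, P, H, L, I, G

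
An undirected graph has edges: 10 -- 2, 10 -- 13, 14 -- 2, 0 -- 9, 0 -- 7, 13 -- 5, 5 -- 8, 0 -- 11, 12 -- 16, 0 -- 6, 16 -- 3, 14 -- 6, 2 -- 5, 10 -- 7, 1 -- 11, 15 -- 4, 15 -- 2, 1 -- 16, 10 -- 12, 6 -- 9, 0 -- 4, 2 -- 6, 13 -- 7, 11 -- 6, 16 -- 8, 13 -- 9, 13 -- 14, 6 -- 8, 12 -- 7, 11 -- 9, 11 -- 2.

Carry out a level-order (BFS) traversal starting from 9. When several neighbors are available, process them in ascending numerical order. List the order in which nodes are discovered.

Visit 9; enqueue 0, 6, 11, 13 → queue [0, 6, 11, 13]
Visit 0; enqueue 4, 7 → queue [6, 11, 13, 4, 7]
Visit 6; enqueue 2, 8, 14 → queue [11, 13, 4, 7, 2, 8, 14]
Visit 11; enqueue 1 → queue [13, 4, 7, 2, 8, 14, 1]
Visit 13; enqueue 5, 10 → queue [4, 7, 2, 8, 14, 1, 5, 10]
Visit 4; enqueue 15 → queue [7, 2, 8, 14, 1, 5, 10, 15]
Visit 7; enqueue 12 → queue [2, 8, 14, 1, 5, 10, 15, 12]
Visit 2 → queue [8, 14, 1, 5, 10, 15, 12]
Visit 8; enqueue 16 → queue [14, 1, 5, 10, 15, 12, 16]
Visit 14 → queue [1, 5, 10, 15, 12, 16]
Visit 1 → queue [5, 10, 15, 12, 16]
Visit 5 → queue [10, 15, 12, 16]
Visit 10 → queue [15, 12, 16]
Visit 15 → queue [12, 16]
Visit 12 → queue [16]
Visit 16; enqueue 3 → queue [3]
Visit 3 → queue []

9, 0, 6, 11, 13, 4, 7, 2, 8, 14, 1, 5, 10, 15, 12, 16, 3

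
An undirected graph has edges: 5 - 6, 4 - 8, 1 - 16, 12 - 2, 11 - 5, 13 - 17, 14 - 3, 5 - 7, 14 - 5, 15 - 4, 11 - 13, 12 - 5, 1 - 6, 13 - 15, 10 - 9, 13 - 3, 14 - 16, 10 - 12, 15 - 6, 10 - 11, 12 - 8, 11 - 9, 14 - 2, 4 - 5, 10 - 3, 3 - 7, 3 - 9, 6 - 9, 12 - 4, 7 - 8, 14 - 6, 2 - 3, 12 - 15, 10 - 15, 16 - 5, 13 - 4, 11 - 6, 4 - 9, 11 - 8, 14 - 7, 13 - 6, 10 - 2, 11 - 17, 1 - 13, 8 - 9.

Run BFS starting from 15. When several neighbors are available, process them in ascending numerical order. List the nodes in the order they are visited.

Visit 15; enqueue 4, 6, 10, 12, 13 → queue [4, 6, 10, 12, 13]
Visit 4; enqueue 5, 8, 9 → queue [6, 10, 12, 13, 5, 8, 9]
Visit 6; enqueue 1, 11, 14 → queue [10, 12, 13, 5, 8, 9, 1, 11, 14]
Visit 10; enqueue 2, 3 → queue [12, 13, 5, 8, 9, 1, 11, 14, 2, 3]
Visit 12 → queue [13, 5, 8, 9, 1, 11, 14, 2, 3]
Visit 13; enqueue 17 → queue [5, 8, 9, 1, 11, 14, 2, 3, 17]
Visit 5; enqueue 7, 16 → queue [8, 9, 1, 11, 14, 2, 3, 17, 7, 16]
Visit 8 → queue [9, 1, 11, 14, 2, 3, 17, 7, 16]
Visit 9 → queue [1, 11, 14, 2, 3, 17, 7, 16]
Visit 1 → queue [11, 14, 2, 3, 17, 7, 16]
Visit 11 → queue [14, 2, 3, 17, 7, 16]
Visit 14 → queue [2, 3, 17, 7, 16]
Visit 2 → queue [3, 17, 7, 16]
Visit 3 → queue [17, 7, 16]
Visit 17 → queue [7, 16]
Visit 7 → queue [16]
Visit 16 → queue []

15, 4, 6, 10, 12, 13, 5, 8, 9, 1, 11, 14, 2, 3, 17, 7, 16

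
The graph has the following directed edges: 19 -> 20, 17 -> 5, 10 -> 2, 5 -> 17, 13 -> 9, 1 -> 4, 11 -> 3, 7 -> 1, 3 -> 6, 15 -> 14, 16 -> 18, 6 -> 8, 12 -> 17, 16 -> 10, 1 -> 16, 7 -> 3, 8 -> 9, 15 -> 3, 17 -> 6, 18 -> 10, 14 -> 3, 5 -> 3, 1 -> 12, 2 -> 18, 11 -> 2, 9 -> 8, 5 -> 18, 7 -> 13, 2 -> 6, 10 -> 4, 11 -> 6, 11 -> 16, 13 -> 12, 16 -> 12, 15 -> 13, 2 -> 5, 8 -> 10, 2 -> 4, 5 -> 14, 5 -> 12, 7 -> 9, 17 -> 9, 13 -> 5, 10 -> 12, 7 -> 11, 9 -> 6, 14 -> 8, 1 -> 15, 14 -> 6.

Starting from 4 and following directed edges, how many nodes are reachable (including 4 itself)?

BFS from 4 visits: 4
Reachable nodes: 1 of 20 total.

1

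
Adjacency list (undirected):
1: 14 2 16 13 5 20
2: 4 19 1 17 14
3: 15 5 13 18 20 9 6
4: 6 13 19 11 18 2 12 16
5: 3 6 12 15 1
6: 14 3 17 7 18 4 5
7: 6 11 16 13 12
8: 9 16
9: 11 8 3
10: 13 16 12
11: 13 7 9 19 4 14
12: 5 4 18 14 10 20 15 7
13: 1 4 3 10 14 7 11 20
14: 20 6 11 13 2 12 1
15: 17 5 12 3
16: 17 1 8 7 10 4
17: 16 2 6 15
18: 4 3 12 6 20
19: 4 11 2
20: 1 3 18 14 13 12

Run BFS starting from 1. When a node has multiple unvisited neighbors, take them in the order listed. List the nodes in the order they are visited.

1, 14, 2, 16, 13, 5, 20, 6, 11, 12, 4, 19, 17, 8, 7, 10, 3, 15, 18, 9

Visit 1; enqueue 14, 2, 16, 13, 5, 20 → queue [14, 2, 16, 13, 5, 20]
Visit 14; enqueue 6, 11, 12 → queue [2, 16, 13, 5, 20, 6, 11, 12]
Visit 2; enqueue 4, 19, 17 → queue [16, 13, 5, 20, 6, 11, 12, 4, 19, 17]
Visit 16; enqueue 8, 7, 10 → queue [13, 5, 20, 6, 11, 12, 4, 19, 17, 8, 7, 10]
Visit 13; enqueue 3 → queue [5, 20, 6, 11, 12, 4, 19, 17, 8, 7, 10, 3]
Visit 5; enqueue 15 → queue [20, 6, 11, 12, 4, 19, 17, 8, 7, 10, 3, 15]
Visit 20; enqueue 18 → queue [6, 11, 12, 4, 19, 17, 8, 7, 10, 3, 15, 18]
Visit 6 → queue [11, 12, 4, 19, 17, 8, 7, 10, 3, 15, 18]
Visit 11; enqueue 9 → queue [12, 4, 19, 17, 8, 7, 10, 3, 15, 18, 9]
Visit 12 → queue [4, 19, 17, 8, 7, 10, 3, 15, 18, 9]
Visit 4 → queue [19, 17, 8, 7, 10, 3, 15, 18, 9]
Visit 19 → queue [17, 8, 7, 10, 3, 15, 18, 9]
Visit 17 → queue [8, 7, 10, 3, 15, 18, 9]
Visit 8 → queue [7, 10, 3, 15, 18, 9]
Visit 7 → queue [10, 3, 15, 18, 9]
Visit 10 → queue [3, 15, 18, 9]
Visit 3 → queue [15, 18, 9]
Visit 15 → queue [18, 9]
Visit 18 → queue [9]
Visit 9 → queue []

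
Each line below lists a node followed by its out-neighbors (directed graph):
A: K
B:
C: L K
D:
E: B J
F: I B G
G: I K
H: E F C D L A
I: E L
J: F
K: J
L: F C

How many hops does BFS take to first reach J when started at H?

2

Level 0: H
Level 1: A, C, D, E, F, L
Level 2: B, G, I, J, K
J first appears at level 2.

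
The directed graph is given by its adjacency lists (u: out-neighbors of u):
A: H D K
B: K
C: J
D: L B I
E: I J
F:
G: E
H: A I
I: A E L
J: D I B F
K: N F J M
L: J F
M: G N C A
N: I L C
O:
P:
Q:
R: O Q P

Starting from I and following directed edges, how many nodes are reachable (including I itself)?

BFS from I visits: I, L, E, A, J, F, K, H, D, B, N, M, C, G
Reachable nodes: 14 of 18 total.

14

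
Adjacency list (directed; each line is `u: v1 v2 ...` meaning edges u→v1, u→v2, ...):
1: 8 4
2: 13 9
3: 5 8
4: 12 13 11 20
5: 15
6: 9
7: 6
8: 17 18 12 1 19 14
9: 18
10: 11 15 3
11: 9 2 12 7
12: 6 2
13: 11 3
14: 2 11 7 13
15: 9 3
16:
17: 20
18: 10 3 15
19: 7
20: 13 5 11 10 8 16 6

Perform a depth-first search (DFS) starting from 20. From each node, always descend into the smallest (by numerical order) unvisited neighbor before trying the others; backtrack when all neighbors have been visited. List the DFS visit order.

20 → 5 → 15 → 3 → 8 → 1 → 4 → 11 → 2 → 9 → 18 → 10 → 13 → 7 → 6 → 12 → 14 → 17 → 19 → 16

Visit 20
20 → 5
5 → 15
15 → 3
3 → 8
8 → 1
1 → 4
4 → 11
11 → 2
2 → 9
9 → 18
18 → 10
2 → 13
11 → 7
7 → 6
11 → 12
8 → 14
8 → 17
8 → 19
20 → 16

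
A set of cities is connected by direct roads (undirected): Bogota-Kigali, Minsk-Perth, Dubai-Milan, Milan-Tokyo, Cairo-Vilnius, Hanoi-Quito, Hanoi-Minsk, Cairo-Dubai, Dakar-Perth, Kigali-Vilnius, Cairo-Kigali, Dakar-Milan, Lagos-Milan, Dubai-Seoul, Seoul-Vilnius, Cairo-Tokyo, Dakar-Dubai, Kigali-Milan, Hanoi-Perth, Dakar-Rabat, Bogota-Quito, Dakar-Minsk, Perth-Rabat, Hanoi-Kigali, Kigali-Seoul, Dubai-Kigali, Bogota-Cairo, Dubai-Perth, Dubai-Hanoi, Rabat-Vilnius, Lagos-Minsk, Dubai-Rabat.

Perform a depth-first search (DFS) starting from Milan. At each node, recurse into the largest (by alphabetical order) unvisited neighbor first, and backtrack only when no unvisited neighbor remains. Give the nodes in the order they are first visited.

Visit Milan
Milan → Tokyo
Tokyo → Cairo
Cairo → Vilnius
Vilnius → Seoul
Seoul → Kigali
Kigali → Hanoi
Hanoi → Quito
Quito → Bogota
Hanoi → Perth
Perth → Rabat
Rabat → Dubai
Dubai → Dakar
Dakar → Minsk
Minsk → Lagos

Milan Tokyo Cairo Vilnius Seoul Kigali Hanoi Quito Bogota Perth Rabat Dubai Dakar Minsk Lagos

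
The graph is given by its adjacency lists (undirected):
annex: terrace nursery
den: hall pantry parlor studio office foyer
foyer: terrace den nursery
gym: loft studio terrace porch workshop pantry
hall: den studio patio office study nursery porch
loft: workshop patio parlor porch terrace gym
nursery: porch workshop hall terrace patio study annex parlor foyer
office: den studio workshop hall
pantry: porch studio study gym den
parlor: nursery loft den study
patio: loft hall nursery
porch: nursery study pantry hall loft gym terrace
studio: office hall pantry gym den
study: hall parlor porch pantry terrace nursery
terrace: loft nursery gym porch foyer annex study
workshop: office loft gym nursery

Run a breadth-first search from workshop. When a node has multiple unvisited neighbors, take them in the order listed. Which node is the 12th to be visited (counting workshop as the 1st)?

terrace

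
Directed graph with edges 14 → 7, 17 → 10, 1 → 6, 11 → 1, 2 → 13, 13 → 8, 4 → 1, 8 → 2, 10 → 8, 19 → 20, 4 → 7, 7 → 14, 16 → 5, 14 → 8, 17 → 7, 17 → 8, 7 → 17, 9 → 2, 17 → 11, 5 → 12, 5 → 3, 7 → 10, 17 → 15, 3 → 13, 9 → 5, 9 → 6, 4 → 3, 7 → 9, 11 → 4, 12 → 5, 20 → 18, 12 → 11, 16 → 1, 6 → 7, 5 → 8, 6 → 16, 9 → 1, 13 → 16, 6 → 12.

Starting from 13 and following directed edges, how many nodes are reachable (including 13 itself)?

BFS from 13 visits: 13, 16, 8, 5, 1, 2, 12, 3, 6, 11, 7, 4, 17, 14, 10, 9, 15
Reachable nodes: 17 of 20 total.

17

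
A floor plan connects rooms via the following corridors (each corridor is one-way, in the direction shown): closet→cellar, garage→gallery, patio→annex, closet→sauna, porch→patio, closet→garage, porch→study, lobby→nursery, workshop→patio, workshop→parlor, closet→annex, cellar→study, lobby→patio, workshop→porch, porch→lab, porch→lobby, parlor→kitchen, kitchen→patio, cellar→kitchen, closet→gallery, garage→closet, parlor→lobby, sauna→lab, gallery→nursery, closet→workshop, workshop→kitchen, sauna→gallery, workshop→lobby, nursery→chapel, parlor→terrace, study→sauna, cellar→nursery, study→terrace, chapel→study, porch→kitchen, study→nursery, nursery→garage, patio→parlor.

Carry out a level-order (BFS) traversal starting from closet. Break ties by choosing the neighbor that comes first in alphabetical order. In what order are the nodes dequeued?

closet -> annex -> cellar -> gallery -> garage -> sauna -> workshop -> kitchen -> nursery -> study -> lab -> lobby -> parlor -> patio -> porch -> chapel -> terrace

Visit closet; enqueue annex, cellar, gallery, garage, sauna, workshop → queue [annex, cellar, gallery, garage, sauna, workshop]
Visit annex → queue [cellar, gallery, garage, sauna, workshop]
Visit cellar; enqueue kitchen, nursery, study → queue [gallery, garage, sauna, workshop, kitchen, nursery, study]
Visit gallery → queue [garage, sauna, workshop, kitchen, nursery, study]
Visit garage → queue [sauna, workshop, kitchen, nursery, study]
Visit sauna; enqueue lab → queue [workshop, kitchen, nursery, study, lab]
Visit workshop; enqueue lobby, parlor, patio, porch → queue [kitchen, nursery, study, lab, lobby, parlor, patio, porch]
Visit kitchen → queue [nursery, study, lab, lobby, parlor, patio, porch]
Visit nursery; enqueue chapel → queue [study, lab, lobby, parlor, patio, porch, chapel]
Visit study; enqueue terrace → queue [lab, lobby, parlor, patio, porch, chapel, terrace]
Visit lab → queue [lobby, parlor, patio, porch, chapel, terrace]
Visit lobby → queue [parlor, patio, porch, chapel, terrace]
Visit parlor → queue [patio, porch, chapel, terrace]
Visit patio → queue [porch, chapel, terrace]
Visit porch → queue [chapel, terrace]
Visit chapel → queue [terrace]
Visit terrace → queue []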